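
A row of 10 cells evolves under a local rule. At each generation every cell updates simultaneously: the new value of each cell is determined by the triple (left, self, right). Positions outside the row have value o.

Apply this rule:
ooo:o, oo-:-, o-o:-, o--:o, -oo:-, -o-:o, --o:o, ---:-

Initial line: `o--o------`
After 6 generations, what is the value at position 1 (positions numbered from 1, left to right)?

o

-oooo----o
--oo-o--o-
oo---oooo-
o-o-o-oo--
--o-o---oo
ooo-oo-o-o
position 1 holds o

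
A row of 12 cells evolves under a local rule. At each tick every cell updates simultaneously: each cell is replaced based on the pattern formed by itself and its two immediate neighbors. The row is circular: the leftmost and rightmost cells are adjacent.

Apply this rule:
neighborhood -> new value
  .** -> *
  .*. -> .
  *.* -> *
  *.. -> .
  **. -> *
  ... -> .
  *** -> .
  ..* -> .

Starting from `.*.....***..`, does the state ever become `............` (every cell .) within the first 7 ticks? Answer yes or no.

tick 1: .......*.*..
tick 2: ........*...
tick 3: ............
all cells are . at tick 3

yes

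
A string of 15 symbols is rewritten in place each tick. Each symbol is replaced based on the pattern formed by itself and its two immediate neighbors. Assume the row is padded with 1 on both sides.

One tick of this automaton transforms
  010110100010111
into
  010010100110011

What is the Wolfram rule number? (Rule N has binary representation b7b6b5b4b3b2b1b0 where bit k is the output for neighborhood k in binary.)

198

position 13: 111 → 1  (bit 7 = 1)
position 4: 110 → 1  (bit 6 = 1)
position 0: 101 → 0  (bit 5 = 0)
position 7: 100 → 0  (bit 4 = 0)
position 3: 011 → 0  (bit 3 = 0)
position 1: 010 → 1  (bit 2 = 1)
position 9: 001 → 1  (bit 1 = 1)
position 8: 000 → 0  (bit 0 = 0)
bits b7..b0 = 11000110 = 198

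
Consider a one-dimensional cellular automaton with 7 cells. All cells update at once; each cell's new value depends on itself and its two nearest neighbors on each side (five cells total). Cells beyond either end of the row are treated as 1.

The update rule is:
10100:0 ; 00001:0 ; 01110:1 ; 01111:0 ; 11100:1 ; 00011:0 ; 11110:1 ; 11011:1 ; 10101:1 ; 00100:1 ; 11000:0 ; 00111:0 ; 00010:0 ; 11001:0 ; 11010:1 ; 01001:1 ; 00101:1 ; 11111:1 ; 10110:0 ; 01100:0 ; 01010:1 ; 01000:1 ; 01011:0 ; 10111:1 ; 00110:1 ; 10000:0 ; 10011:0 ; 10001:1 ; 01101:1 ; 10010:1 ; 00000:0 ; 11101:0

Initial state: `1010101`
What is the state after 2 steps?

1101011

step 1: 0111101
step 2: 1101011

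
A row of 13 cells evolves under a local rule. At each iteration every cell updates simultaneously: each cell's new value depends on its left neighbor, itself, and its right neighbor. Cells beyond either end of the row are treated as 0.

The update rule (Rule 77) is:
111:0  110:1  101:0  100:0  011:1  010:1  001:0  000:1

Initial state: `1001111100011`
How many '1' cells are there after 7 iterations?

1001000101011
1001010101011
1001010101011  (fixed point — unchanged through iteration 7)
count of 1: 7

7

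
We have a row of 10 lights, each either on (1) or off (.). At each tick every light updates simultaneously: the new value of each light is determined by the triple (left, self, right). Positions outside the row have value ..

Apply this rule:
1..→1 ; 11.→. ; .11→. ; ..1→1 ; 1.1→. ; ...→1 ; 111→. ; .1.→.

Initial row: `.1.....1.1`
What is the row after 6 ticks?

.......111

tick 1: 1.11111...
tick 2: .......111
tick 3: 1111111...
tick 4: .......111  (repeats tick 2; period 2)
tick 6: .......111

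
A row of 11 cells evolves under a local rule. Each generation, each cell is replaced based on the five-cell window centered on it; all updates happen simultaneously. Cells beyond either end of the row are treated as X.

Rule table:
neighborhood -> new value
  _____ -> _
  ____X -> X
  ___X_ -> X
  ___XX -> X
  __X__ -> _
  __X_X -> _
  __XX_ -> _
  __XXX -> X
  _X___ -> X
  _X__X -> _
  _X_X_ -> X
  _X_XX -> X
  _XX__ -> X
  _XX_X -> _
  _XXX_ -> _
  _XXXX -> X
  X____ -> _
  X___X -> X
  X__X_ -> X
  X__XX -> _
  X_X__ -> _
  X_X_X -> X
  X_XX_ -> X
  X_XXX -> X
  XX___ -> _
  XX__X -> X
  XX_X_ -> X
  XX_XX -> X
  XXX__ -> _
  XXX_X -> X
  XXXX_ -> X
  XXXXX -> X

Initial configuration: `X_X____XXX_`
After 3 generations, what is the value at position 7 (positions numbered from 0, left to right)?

X

XX_X_XXX_XX
XXXXXX_XXXX
XXXXXXXXXXX
position 7 holds X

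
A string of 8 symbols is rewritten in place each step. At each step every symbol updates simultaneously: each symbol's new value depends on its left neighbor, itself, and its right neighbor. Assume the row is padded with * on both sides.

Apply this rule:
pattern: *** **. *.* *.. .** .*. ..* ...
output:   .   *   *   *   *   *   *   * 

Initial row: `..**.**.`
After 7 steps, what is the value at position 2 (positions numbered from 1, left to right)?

*

********
........
********  (repeats step 1; period 2)
step 7: ********
position 2 holds *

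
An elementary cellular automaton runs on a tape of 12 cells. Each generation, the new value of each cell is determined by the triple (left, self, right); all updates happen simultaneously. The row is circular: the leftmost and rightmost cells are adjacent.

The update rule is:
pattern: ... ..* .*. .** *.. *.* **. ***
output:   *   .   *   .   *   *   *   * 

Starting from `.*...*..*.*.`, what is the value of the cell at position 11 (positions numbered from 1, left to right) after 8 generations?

*

.***.**.****
*.***.**.***
**.***.**.**
***.***.**.*
****.***.**.
.****.***.**
*.****.***.*
**.****.***.
position 11 holds *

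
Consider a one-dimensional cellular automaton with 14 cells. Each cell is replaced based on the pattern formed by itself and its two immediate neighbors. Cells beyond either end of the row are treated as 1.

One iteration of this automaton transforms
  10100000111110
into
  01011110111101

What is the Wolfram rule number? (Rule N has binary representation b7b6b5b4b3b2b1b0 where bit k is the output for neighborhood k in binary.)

185

position 9: 111 → 1  (bit 7 = 1)
position 0: 110 → 0  (bit 6 = 0)
position 1: 101 → 1  (bit 5 = 1)
position 3: 100 → 1  (bit 4 = 1)
position 8: 011 → 1  (bit 3 = 1)
position 2: 010 → 0  (bit 2 = 0)
position 7: 001 → 0  (bit 1 = 0)
position 4: 000 → 1  (bit 0 = 1)
bits b7..b0 = 10111001 = 185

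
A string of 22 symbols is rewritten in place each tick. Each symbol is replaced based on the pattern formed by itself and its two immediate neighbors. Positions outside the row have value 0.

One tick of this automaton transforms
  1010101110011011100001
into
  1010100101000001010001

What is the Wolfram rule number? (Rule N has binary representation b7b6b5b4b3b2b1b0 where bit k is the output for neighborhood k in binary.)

position 7: 111 → 1  (bit 7 = 1)
position 8: 110 → 0  (bit 6 = 0)
position 1: 101 → 0  (bit 5 = 0)
position 9: 100 → 1  (bit 4 = 1)
position 6: 011 → 0  (bit 3 = 0)
position 0: 010 → 1  (bit 2 = 1)
position 10: 001 → 0  (bit 1 = 0)
position 18: 000 → 0  (bit 0 = 0)
bits b7..b0 = 10010100 = 148

148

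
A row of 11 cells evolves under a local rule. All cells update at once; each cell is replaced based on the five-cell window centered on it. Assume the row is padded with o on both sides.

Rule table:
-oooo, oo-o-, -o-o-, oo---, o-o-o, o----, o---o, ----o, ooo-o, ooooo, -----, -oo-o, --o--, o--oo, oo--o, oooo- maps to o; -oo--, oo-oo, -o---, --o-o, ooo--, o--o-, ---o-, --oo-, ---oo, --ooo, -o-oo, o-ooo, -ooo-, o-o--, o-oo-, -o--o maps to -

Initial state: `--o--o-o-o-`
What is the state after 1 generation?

o-o---oooo-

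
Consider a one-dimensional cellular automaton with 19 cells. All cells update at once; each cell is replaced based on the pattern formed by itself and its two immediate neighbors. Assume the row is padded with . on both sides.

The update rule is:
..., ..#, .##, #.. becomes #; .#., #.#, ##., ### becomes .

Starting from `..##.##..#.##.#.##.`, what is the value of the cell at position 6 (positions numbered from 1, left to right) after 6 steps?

step 1: ###..#.##..#....#.#
step 2: #..##..#.##.####...
step 3: .###.##..#..#...###
step 4: ##...#.##.##.####..
step 5: #.###..#..#..#...##
step 6: ..#..##.##.##.####.
position 6 holds #

#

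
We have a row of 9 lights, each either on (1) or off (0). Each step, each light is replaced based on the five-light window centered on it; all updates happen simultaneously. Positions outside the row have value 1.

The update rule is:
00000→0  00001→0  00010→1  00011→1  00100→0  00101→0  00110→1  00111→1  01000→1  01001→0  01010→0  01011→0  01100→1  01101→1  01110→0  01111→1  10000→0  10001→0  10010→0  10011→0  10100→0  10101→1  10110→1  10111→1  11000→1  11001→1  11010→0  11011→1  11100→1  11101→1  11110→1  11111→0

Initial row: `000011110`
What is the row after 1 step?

100111111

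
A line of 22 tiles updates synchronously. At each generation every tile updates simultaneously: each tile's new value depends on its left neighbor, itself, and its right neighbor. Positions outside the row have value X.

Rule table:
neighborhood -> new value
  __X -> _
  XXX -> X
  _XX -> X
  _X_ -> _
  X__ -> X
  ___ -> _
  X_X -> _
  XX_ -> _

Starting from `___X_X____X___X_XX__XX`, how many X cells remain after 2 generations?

X_____X____X____X_X_XX
_X_____X____X_______XX
count of X: 5

5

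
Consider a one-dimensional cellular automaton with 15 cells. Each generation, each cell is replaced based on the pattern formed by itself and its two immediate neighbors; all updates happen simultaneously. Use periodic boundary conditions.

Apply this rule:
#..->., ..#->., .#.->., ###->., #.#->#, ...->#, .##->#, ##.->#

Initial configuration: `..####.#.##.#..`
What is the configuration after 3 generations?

.#.#.#..#.....#

#.#..##.####..#
##...####..#..#
.#.#.#..#.....#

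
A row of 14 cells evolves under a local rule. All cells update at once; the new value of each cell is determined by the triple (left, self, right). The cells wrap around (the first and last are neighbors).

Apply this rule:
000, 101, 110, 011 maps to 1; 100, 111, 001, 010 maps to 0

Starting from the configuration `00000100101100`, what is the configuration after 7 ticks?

01000010001111

tick 1: 11110000011101
tick 2: 00010111010111
tick 3: 01001101101101
tick 4: 10001111111110
tick 5: 00101000000011
tick 6: 00010011111011
tick 7: 01000010001111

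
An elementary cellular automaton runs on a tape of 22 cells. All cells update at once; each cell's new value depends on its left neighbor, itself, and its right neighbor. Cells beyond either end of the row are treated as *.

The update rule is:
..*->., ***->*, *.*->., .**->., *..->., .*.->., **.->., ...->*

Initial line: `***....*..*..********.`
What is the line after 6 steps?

**..**........******..
*......******..****...
..****..****....**..*.
...**....**..**.......
.*....**........*****.
...**....******..***..

...**....******..***..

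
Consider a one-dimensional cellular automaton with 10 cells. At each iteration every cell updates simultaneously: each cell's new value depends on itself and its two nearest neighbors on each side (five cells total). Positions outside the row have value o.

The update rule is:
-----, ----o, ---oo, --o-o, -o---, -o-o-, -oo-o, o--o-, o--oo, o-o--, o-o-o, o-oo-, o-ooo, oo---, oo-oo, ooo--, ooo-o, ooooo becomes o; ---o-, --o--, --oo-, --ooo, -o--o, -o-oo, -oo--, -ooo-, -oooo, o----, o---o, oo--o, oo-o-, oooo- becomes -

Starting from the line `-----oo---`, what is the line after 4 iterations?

o-ooo-o-oo

o-ooo--o-o
ooo-o-oo-o
o-o-o-oooo
o-ooo-o-oo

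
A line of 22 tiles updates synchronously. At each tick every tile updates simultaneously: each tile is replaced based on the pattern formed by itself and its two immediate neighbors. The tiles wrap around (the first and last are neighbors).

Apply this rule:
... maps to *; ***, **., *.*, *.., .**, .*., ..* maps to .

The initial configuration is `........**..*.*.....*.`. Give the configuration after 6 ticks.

........*******.....*.

*******.........***...
........*******.....*.
*******.........***...  (repeats tick 1; period 2)
tick 6: ........*******.....*.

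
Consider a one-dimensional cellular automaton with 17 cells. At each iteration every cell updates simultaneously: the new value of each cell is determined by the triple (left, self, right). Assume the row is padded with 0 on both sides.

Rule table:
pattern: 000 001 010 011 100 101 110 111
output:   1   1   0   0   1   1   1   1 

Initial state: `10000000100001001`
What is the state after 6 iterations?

01111111011110110
10111111101111011
01011111110111101
10101111111011110
01010111111101111
10101011111110111

10101011111110111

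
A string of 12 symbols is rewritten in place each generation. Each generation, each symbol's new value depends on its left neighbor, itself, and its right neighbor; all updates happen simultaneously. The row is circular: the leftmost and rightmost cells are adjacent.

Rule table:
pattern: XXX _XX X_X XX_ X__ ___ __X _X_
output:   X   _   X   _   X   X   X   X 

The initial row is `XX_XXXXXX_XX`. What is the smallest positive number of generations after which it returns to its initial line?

14

X_X_XXXX_X_X
_XXX_XX_XXX_
X_X_X__X_X_X
_XXXXXXXXXX_
X_XXXXXXXX_X
_X_XXXXXX_X_
XXX_XXXX_XXX
XX_X_XX_X_XX
X_XXX__XXX_X
_X_X_XX_X_X_
XXXXX__XXXXX
XXXX_XX_XXXX
XXX_X__X_XXX
XX_XXXXXX_XX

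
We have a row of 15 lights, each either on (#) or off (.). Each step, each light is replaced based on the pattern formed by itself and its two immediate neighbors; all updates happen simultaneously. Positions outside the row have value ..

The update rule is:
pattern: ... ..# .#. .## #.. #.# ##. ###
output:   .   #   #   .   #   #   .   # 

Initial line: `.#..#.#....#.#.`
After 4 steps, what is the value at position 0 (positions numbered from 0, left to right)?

#

step 1: ########..#####
step 2: .######.##.###.
step 3: #.####.#..#.#.#
step 4: ##.##.#########
position 0 holds #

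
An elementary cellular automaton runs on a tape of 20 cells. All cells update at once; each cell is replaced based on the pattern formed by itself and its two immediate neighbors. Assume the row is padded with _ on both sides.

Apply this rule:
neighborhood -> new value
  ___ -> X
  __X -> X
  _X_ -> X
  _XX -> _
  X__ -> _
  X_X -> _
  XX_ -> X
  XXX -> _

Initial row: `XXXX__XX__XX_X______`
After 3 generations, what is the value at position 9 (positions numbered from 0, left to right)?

X

generation 1: ___X_X_X_X_X_X_XXXXX
generation 2: XXXX_X_X_X_X_X_____X
generation 3: ___X_X_X_X_X_X_XXXXX
position 9 holds X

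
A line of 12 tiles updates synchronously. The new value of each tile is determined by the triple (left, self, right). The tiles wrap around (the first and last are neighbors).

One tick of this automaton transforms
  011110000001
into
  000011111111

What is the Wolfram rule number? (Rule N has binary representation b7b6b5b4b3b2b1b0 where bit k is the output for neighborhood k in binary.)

position 2: 111 → 0  (bit 7 = 0)
position 4: 110 → 1  (bit 6 = 1)
position 0: 101 → 0  (bit 5 = 0)
position 5: 100 → 1  (bit 4 = 1)
position 1: 011 → 0  (bit 3 = 0)
position 11: 010 → 1  (bit 2 = 1)
position 10: 001 → 1  (bit 1 = 1)
position 6: 000 → 1  (bit 0 = 1)
bits b7..b0 = 01010111 = 87

87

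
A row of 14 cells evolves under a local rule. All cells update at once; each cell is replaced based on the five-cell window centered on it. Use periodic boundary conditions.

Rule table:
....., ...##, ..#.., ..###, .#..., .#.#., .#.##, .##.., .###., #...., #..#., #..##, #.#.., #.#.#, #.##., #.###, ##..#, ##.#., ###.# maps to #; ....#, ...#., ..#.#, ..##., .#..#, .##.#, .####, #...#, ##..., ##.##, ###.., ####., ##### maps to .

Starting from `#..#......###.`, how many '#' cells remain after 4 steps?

#.######.#####
#.#....#.#....
.####...####..
##.....##.....
count of #: 4

4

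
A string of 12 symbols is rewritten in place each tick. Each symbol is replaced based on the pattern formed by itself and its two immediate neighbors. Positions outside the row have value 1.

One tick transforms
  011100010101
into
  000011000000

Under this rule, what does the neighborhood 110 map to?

0

At position 3 the neighborhood is 110; the next row has 0 there.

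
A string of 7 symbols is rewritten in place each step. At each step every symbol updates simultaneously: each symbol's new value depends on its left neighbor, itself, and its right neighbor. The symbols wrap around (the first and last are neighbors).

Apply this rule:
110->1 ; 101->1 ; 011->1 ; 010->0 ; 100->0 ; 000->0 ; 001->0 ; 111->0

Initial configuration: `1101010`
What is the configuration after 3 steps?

0011111

1110101
0011011
0011111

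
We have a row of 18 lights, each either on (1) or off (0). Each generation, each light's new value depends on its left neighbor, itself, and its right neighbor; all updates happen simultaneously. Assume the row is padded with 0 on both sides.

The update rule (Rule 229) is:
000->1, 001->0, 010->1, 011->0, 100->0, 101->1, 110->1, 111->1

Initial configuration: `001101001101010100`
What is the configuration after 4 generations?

111000110100111111

generation 1: 100111000111111101
generation 2: 100011010011111111
generation 3: 101001110001111111
generation 4: 111000110100111111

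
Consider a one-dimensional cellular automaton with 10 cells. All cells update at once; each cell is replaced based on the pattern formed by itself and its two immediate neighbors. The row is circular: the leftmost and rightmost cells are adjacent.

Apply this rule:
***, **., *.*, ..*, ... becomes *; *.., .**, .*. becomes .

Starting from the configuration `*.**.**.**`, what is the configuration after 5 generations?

**.***.**.

generation 1: **.**.**.*
generation 2: ***.**.**.
generation 3: .***.**.**
generation 4: *.***.**.*
generation 5: **.***.**.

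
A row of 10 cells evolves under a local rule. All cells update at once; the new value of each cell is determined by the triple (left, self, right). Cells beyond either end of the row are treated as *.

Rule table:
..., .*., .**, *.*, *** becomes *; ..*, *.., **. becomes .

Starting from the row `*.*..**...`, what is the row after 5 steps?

.*.**...**

step 1: .**..*..*.
step 2: **...*..**
step 3: *..*.*..**
step 4: ...***..**
step 5: .*.**...**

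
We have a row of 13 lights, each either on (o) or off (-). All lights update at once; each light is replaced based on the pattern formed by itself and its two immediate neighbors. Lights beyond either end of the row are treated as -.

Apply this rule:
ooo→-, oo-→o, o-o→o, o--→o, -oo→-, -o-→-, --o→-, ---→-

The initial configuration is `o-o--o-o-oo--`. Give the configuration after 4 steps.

----o-o--o-o-

-o-o--o-o-oo-
--o-o--o-o-oo
---o-o--o-o-o
----o-o--o-o-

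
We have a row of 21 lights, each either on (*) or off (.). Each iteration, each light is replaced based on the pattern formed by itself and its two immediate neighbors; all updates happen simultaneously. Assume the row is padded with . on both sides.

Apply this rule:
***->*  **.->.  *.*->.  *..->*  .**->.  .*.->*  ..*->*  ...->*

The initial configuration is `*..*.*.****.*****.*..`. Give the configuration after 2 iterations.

.**..***..***.*.**.*.

****.*..**...***..***
.**..***..***.*.**.*.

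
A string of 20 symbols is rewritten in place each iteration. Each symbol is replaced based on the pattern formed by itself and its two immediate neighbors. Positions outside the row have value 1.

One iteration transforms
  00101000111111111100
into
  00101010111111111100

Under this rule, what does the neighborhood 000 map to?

At position 6 the neighborhood is 000; the next row has 1 there.

1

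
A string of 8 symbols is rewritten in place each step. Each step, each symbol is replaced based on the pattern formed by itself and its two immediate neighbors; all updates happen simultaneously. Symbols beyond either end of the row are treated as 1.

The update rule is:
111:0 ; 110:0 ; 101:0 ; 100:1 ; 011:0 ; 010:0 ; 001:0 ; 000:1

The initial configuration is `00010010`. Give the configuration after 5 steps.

00100000

11001000
00100110
10010000
01001110
00100000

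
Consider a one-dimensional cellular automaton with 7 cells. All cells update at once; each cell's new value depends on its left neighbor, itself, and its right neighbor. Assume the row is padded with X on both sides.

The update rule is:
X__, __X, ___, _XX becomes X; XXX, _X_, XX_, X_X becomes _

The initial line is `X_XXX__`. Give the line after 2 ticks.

XX_XXX_

tick 1: __X__XX
tick 2: XX_XXX_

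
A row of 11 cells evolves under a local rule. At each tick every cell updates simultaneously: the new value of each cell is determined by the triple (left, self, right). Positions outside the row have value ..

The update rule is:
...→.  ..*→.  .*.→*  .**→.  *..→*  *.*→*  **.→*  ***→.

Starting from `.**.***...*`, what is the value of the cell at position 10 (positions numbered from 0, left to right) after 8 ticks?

tick 1: ..**..**..*
tick 2: ...**..**.*
tick 3: ....**..***
tick 4: .....**...*
tick 5: ......**..*
tick 6: .......**.*
tick 7: ........***
tick 8: ..........*
position 10 holds *

*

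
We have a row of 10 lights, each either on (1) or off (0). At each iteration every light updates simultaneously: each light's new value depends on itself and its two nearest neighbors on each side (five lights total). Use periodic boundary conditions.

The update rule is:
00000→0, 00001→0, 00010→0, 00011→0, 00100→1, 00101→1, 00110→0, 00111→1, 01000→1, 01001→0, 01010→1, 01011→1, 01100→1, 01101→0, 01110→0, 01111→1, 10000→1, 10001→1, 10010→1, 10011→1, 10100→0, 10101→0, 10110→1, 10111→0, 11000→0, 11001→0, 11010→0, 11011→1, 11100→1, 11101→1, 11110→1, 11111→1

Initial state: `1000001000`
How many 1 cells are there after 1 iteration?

6

1110001110
count of 1: 6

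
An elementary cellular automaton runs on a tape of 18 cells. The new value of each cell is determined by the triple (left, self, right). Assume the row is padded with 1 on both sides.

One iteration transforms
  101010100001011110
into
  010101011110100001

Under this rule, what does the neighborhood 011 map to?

0

At position 13 the neighborhood is 011; the next row has 0 there.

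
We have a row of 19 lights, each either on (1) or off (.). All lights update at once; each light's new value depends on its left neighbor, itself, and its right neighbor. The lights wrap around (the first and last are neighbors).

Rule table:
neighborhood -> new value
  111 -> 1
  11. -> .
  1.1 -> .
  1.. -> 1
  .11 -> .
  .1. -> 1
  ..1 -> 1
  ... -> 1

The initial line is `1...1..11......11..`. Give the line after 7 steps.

step 1: 1111111..111111..11
step 2: 111111.11.1111.11.1
step 3: 11111......11......
step 4: .111.111111..111111
step 5: ..1...1111.11.1111.
step 6: 111111.11......11.1
step 7: 11111....111111....

11111....111111....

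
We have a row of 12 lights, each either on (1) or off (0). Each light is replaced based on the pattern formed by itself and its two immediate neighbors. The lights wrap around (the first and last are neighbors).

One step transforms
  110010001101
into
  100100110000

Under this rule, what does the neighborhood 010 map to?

At position 4 the neighborhood is 010; the next row has 0 there.

0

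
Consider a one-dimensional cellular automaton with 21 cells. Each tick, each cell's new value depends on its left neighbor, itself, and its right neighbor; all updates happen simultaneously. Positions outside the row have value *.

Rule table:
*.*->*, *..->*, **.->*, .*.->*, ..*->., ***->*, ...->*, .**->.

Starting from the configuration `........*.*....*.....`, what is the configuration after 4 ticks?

tick 1: *******.******.*****.
tick 2: ********.******.*****
tick 3: *********.******.****
tick 4: **********.******.***

**********.******.***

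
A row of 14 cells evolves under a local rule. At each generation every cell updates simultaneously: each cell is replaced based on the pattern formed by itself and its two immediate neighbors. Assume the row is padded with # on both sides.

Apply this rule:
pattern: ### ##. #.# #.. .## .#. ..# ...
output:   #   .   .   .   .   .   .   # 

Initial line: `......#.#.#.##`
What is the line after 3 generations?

generation 1: .####........#
generation 2: ..##..######..
generation 3: .......####...

.......####...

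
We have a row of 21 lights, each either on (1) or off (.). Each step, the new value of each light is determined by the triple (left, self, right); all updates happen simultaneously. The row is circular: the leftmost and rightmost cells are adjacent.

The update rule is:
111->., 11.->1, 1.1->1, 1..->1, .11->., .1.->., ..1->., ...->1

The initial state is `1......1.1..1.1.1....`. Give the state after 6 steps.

step 1: .11111..1.1..1.1.111.
step 2: .....11..1.1..1.1..11
step 3: 1111..11..1.1..1.1..1
step 4: ...11..11..1.1..1.1..
step 5: 11..11..11..1.1..1.11
step 6: .11..11..11..1.1..1..

.11..11..11..1.1..1..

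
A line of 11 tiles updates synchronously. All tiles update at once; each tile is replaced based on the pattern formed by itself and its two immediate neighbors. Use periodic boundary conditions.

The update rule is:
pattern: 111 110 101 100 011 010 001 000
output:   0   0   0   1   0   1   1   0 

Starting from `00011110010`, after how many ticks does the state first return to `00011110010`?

11

tick 1: 00100001111
tick 2: 11110010000
tick 3: 00001111001
tick 4: 10010000111
tick 5: 01111001000
tick 6: 10000111100
tick 7: 11001000011
tick 8: 00111100100
tick 9: 01000011110
tick 10: 11100100001
tick 11: 00011110010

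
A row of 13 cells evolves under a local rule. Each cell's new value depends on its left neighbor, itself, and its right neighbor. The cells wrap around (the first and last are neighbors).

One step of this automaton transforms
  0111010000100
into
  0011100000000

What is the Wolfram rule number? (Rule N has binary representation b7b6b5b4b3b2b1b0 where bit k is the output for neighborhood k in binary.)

position 2: 111 → 1  (bit 7 = 1)
position 3: 110 → 1  (bit 6 = 1)
position 4: 101 → 1  (bit 5 = 1)
position 6: 100 → 0  (bit 4 = 0)
position 1: 011 → 0  (bit 3 = 0)
position 5: 010 → 0  (bit 2 = 0)
position 0: 001 → 0  (bit 1 = 0)
position 7: 000 → 0  (bit 0 = 0)
bits b7..b0 = 11100000 = 224

224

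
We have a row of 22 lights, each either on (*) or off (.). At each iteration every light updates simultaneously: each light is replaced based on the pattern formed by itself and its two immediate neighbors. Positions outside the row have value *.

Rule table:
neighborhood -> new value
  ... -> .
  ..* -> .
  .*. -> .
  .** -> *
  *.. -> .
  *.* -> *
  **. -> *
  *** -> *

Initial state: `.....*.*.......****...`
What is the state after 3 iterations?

...............****...

......*........****...
...............****...
...............****...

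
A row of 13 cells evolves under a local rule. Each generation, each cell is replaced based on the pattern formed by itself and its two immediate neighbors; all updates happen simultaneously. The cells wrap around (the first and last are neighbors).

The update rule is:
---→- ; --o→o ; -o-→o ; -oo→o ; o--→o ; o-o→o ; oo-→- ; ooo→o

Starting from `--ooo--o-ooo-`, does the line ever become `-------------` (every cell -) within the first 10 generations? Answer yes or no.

-ooo-oooooo-o
ooo-oooooo-oo
oo-oooooo-ooo
o-oooooo-oooo
-oooooo-ooooo
oooooo-ooooo-
ooooo-ooooo-o
oooo-ooooo-oo
ooo-ooooo-ooo
oo-ooooo-oooo
generation 10 is oo-ooooo-oooo, still not uniform -

no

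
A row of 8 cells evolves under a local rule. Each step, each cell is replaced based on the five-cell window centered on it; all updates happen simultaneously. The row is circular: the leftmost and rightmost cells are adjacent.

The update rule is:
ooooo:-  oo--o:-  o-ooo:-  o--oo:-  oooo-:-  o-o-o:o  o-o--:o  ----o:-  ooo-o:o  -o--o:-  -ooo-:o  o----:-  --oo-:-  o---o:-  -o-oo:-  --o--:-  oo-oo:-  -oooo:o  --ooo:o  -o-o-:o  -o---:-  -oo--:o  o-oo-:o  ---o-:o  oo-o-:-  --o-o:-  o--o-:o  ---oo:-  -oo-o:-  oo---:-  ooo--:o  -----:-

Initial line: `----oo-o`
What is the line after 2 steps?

-------o
------o-

------o-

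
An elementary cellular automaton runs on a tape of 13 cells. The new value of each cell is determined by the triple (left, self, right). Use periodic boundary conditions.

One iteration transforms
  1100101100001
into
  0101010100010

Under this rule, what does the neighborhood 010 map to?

0

At position 4 the neighborhood is 010; the next row has 0 there.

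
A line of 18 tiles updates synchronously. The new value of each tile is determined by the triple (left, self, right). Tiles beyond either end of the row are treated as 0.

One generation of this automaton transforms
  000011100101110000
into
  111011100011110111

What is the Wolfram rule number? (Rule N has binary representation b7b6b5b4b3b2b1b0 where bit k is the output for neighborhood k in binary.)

position 5: 111 → 1  (bit 7 = 1)
position 6: 110 → 1  (bit 6 = 1)
position 10: 101 → 1  (bit 5 = 1)
position 7: 100 → 0  (bit 4 = 0)
position 4: 011 → 1  (bit 3 = 1)
position 9: 010 → 0  (bit 2 = 0)
position 3: 001 → 0  (bit 1 = 0)
position 0: 000 → 1  (bit 0 = 1)
bits b7..b0 = 11101001 = 233

233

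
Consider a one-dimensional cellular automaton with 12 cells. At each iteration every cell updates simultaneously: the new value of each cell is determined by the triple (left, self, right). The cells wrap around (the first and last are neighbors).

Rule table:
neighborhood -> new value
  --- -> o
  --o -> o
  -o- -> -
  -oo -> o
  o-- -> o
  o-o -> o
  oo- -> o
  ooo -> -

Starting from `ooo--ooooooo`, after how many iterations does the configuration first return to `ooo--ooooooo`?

--oooo------
ooo--ooooooo

2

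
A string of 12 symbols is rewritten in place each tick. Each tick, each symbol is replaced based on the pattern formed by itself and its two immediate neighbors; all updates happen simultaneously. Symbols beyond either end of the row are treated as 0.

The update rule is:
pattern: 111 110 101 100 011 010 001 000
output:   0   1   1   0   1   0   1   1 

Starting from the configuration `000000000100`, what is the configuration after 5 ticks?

101011111010

111111111001
100000001010
001111110100
111000011001
101011111010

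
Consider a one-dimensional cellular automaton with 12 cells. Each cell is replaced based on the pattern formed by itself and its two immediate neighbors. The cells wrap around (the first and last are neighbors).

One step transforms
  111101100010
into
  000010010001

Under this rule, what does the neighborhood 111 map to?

At position 1 the neighborhood is 111; the next row has 0 there.

0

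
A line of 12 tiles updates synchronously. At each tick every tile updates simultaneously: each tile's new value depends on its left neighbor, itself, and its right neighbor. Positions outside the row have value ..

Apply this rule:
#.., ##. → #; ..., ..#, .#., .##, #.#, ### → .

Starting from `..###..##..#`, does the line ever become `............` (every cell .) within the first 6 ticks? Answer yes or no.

no

....##..##..
.....##..##.
......##..##
.......##..#
........##..
.........##.
tick 6 is .........##., still not uniform .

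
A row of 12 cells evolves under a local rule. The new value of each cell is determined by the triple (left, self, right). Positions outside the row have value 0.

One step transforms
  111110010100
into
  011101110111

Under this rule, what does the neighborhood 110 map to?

0

At position 4 the neighborhood is 110; the next row has 0 there.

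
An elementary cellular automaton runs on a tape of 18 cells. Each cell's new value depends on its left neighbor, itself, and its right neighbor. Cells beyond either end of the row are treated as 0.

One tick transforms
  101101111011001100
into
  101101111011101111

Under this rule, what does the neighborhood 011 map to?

At position 2 the neighborhood is 011; the next row has 1 there.

1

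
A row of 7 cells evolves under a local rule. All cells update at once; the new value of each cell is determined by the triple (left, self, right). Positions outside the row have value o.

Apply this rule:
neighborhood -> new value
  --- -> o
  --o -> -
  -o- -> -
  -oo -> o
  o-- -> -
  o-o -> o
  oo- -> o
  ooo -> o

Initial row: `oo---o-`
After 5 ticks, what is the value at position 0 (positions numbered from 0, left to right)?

tick 1: oo-o--o
tick 2: ooo---o
tick 3: ooo-o-o
tick 4: oooo-oo
tick 5: ooooooo
position 0 holds o

o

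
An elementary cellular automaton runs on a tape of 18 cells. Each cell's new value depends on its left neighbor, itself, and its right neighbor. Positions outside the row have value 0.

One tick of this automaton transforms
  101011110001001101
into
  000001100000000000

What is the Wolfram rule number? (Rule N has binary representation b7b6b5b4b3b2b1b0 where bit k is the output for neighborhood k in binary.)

128

position 5: 111 → 1  (bit 7 = 1)
position 7: 110 → 0  (bit 6 = 0)
position 1: 101 → 0  (bit 5 = 0)
position 8: 100 → 0  (bit 4 = 0)
position 4: 011 → 0  (bit 3 = 0)
position 0: 010 → 0  (bit 2 = 0)
position 10: 001 → 0  (bit 1 = 0)
position 9: 000 → 0  (bit 0 = 0)
bits b7..b0 = 10000000 = 128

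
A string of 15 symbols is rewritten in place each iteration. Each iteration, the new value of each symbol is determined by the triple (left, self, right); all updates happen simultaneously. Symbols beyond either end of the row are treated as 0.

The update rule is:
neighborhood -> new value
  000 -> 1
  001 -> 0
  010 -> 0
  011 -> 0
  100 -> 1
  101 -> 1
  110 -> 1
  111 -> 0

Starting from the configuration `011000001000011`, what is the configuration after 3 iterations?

011110011100111

001111100111001
100000110001100
011110011100111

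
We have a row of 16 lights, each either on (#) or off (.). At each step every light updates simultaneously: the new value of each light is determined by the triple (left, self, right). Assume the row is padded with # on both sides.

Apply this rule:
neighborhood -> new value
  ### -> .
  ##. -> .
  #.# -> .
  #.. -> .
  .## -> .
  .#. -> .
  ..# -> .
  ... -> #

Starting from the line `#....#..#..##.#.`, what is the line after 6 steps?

..##............
.....##########.
.###............
.....##########.  (repeats step 2; period 2)
step 6: .....##########.

.....##########.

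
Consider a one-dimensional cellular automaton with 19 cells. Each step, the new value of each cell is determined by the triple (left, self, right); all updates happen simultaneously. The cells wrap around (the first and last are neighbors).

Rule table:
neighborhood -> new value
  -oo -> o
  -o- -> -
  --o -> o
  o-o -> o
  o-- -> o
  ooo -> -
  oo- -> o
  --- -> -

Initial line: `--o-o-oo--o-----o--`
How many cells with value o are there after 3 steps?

14

step 1: -o-o-ooooo-o---o-o-
step 2: o-o-oo---oo-o-o-o-o
step 3: oo-oooo-oooo-o-o-oo
count of o: 14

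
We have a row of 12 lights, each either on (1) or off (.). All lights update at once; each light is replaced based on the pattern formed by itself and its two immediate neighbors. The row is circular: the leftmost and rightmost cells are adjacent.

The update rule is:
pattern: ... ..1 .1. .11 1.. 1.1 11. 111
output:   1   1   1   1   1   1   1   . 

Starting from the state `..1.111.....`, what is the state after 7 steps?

11111.111111
....111.....
11111.111111  (repeats step 1; period 2)
step 7: 11111.111111

11111.111111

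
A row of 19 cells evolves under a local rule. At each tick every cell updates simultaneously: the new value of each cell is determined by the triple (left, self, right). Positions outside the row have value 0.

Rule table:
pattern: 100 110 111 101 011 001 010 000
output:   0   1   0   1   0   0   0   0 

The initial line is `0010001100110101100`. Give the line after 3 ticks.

tick 1: 0000000100011010100
tick 2: 0000000000001101000
tick 3: 0000000000000110000

0000000000000110000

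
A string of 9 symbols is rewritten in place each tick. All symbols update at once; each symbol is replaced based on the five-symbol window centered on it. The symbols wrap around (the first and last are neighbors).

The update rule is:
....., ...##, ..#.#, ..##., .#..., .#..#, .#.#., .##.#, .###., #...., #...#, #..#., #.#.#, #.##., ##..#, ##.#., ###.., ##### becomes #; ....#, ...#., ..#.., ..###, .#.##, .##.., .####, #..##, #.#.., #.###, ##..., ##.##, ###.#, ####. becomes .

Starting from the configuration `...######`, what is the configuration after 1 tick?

.##..##.#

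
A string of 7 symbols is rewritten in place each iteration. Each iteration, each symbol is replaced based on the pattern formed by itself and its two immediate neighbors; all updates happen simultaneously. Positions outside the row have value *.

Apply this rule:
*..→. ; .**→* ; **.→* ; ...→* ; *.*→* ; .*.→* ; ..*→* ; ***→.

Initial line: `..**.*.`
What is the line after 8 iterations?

.*.***.

.******
**.....
.*.****
****...
...*.**
.*****.
**...**
.*.***.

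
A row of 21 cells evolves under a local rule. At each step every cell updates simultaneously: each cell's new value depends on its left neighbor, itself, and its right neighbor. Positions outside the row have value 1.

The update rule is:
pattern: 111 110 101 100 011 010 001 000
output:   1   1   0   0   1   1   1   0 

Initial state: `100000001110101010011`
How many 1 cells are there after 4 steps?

100000011110101010111
100000111110101010111
100001111110101010111
100011111110101010111
count of 1: 14

14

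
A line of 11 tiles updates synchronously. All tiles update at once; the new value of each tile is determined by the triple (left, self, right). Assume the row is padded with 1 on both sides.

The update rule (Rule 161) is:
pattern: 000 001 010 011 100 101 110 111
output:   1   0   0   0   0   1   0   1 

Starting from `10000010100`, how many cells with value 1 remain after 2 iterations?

2

00111001000
00010000010
count of 1: 2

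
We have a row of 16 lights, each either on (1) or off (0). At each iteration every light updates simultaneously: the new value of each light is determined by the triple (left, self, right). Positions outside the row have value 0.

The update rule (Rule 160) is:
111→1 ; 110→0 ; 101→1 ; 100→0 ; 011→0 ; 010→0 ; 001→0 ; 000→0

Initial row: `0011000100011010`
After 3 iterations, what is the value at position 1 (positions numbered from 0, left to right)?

0

0000000000000100
0000000000000000
0000000000000000
position 1 holds 0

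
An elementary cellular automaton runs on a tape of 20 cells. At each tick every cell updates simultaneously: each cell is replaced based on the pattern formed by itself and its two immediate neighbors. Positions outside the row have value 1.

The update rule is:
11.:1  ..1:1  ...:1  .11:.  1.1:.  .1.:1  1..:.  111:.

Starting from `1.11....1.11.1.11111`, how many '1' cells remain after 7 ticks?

1..1.1111..1.1......
1.11....1.11.1.11111  (repeats tick 0; period 2)
tick 7: 1..1.1111..1.1......
count of 1: 8

8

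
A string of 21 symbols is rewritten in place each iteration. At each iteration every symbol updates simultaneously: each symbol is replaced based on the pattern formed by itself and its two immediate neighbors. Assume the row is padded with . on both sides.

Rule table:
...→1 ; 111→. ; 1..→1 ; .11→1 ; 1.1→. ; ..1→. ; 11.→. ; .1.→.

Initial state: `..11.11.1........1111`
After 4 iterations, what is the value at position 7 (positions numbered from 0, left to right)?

1.1..1...1111111.1...
...1..11.1........111
11..1.1...1111111.1..
1.1....11.1........11
position 7 holds 1

1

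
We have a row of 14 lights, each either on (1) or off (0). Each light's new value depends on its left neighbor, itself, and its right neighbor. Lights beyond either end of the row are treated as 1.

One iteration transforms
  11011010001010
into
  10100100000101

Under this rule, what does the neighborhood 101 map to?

1

At position 2 the neighborhood is 101; the next row has 1 there.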